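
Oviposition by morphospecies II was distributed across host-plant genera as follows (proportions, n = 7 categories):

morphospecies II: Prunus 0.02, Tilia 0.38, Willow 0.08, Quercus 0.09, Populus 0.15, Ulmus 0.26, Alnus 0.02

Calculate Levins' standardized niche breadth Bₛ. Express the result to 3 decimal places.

Σpᵢ² = 0.02² + 0.38² + 0.08² + 0.09² + 0.15² + 0.26² + 0.02² = 0.0004 + 0.1444 + 0.0064 + 0.0081 + 0.0225 + 0.0676 + 0.0004 = 0.2498
B = 1 / 0.2498 = 4.00320
Bₛ = (B − 1)/(n − 1) = (4.00320 − 1)/(7 − 1) = 3.00320/6 = 0.50053

0.501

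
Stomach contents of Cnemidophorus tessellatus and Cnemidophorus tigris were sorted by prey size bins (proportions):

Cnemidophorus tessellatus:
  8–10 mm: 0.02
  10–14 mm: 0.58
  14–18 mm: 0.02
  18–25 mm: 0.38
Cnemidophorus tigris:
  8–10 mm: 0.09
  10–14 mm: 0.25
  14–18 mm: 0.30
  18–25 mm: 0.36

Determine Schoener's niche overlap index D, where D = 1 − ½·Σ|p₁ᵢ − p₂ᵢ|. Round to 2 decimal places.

Σ|p₁ᵢ − p₂ᵢ| = 0.07 + 0.33 + 0.28 + 0.02 = 0.70
D = 1 − ½ × 0.70 = 1 − 0.350 = 0.6500

0.65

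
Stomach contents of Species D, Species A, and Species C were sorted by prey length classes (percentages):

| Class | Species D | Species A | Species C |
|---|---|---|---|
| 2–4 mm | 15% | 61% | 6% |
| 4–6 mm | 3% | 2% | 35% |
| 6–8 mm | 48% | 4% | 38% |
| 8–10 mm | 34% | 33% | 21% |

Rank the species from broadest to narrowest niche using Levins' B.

Convert percentages to proportions (divide by 100).
Σp_Dᵢ² = 0.15² + 0.03² + 0.48² + 0.34² = 0.0225 + 0.0009 + 0.2304 + 0.1156 = 0.3694
B_D = 1 / 0.3694 = 2.7071
Σp_Aᵢ² = 0.61² + 0.02² + 0.04² + 0.33² = 0.3721 + 0.0004 + 0.0016 + 0.1089 = 0.4830
B_A = 1 / 0.4830 = 2.0704
Σp_Cᵢ² = 0.06² + 0.35² + 0.38² + 0.21² = 0.0036 + 0.1225 + 0.1444 + 0.0441 = 0.3146
B_C = 1 / 0.3146 = 3.1786
Ranking by B (broadest → narrowest): Species C (3.18) > Species D (2.71) > Species A (2.07)

Species C > Species D > Species A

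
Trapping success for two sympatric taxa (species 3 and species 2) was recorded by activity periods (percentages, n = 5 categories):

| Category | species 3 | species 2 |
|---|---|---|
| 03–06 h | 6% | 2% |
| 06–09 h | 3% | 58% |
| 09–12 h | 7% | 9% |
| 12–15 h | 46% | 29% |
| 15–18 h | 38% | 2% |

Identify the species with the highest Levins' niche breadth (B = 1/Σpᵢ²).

species 3

Convert percentages to proportions (divide by 100).
Σp_3ᵢ² = 0.06² + 0.03² + 0.07² + 0.46² + 0.38² = 0.0036 + 0.0009 + 0.0049 + 0.2116 + 0.1444 = 0.3654
B_3 = 1 / 0.3654 = 2.7367
Σp_2ᵢ² = 0.02² + 0.58² + 0.09² + 0.29² + 0.02² = 0.0004 + 0.3364 + 0.0081 + 0.0841 + 0.0004 = 0.4294
B_2 = 1 / 0.4294 = 2.3288
Highest B → broadest niche (most generalist): species 3 (B = 2.74).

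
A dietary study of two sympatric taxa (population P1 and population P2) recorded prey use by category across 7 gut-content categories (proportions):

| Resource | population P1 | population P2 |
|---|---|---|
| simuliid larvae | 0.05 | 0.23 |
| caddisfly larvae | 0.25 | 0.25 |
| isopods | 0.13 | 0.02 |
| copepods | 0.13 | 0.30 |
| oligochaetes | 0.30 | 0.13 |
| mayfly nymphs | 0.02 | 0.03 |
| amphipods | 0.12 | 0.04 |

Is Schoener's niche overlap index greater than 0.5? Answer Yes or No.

Σ|p₁ᵢ − p₂ᵢ| = 0.18 + 0.00 + 0.11 + 0.17 + 0.17 + 0.01 + 0.08 = 0.72
D = 1 − ½ × 0.72 = 1 − 0.360 = 0.6400
D = 0.6400 > 0.5 → Yes.

Yes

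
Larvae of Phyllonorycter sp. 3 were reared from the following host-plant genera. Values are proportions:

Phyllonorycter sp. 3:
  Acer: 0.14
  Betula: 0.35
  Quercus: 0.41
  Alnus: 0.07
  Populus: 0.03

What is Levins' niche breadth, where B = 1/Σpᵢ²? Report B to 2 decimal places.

Σpᵢ² = 0.14² + 0.35² + 0.41² + 0.07² + 0.03² = 0.0196 + 0.1225 + 0.1681 + 0.0049 + 0.0009 = 0.3160
B = 1 / 0.3160 = 3.1646

3.16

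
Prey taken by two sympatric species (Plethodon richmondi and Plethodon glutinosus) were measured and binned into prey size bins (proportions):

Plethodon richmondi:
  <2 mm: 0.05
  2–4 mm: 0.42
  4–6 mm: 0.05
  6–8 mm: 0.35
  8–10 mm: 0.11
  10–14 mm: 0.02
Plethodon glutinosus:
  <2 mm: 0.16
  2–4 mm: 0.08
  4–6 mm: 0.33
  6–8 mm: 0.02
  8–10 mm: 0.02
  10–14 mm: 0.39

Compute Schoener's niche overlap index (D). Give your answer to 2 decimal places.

Σ|p₁ᵢ − p₂ᵢ| = 0.11 + 0.34 + 0.28 + 0.33 + 0.09 + 0.37 = 1.52
D = 1 − ½ × 1.52 = 1 − 0.760 = 0.2400

0.24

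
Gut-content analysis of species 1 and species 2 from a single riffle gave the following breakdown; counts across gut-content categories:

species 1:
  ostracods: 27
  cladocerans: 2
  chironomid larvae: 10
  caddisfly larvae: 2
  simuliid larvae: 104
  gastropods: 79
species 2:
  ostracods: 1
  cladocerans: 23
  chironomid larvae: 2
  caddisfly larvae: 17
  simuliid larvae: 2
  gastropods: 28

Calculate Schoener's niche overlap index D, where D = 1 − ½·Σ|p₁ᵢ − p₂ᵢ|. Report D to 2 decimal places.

Proportions for species 1 (n=224): 27/224=0.1205, 2/224=0.0089, 10/224=0.0446, 2/224=0.0089, 104/224=0.4643, 79/224=0.3527
Proportions for species 2 (n=73): 1/73=0.0137, 23/73=0.3151, 2/73=0.0274, 17/73=0.2329, 2/73=0.0274, 28/73=0.3836
Σ|p₁ᵢ − p₂ᵢ| = 0.1068 + 0.3062 + 0.0172 + 0.2240 + 0.4369 + 0.0309 = 1.1220
D = 1 − ½ × 1.1220 = 1 − 0.56100 = 0.43900

0.44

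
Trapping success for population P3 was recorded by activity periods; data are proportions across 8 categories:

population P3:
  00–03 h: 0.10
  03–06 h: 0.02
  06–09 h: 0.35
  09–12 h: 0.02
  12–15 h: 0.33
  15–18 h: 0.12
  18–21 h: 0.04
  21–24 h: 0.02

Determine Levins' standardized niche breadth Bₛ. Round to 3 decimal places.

0.410

Σpᵢ² = 0.10² + 0.02² + 0.35² + 0.02² + 0.33² + 0.12² + 0.04² + 0.02² = 0.0100 + 0.0004 + 0.1225 + 0.0004 + 0.1089 + 0.0144 + 0.0016 + 0.0004 = 0.2586
B = 1 / 0.2586 = 3.86698
Bₛ = (B − 1)/(n − 1) = (3.86698 − 1)/(8 − 1) = 2.86698/7 = 0.40957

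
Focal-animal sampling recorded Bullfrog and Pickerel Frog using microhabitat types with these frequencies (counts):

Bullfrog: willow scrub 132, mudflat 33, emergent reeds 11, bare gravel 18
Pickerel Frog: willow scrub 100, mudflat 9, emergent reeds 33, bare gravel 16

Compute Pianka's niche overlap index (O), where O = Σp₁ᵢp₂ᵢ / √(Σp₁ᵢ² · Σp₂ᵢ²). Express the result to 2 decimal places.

0.96

Proportions for Bullfrog (n=194): 132/194=0.6804, 33/194=0.1701, 11/194=0.0567, 18/194=0.0928
Proportions for Pickerel Frog (n=158): 100/158=0.6329, 9/158=0.0570, 33/158=0.2089, 16/158=0.1013
Σ p₁ᵢp₂ᵢ = 0.430625 + 0.009696 + 0.011845 + 0.009401 = 0.461567
Σp_1ᵢ² = 0.6804² + 0.1701² + 0.0567² + 0.0928² = 0.462944 + 0.028934 + 0.003215 + 0.008612 = 0.503705
Σp_2ᵢ² = 0.6329² + 0.0570² + 0.2089² + 0.1013² = 0.400562 + 0.003249 + 0.043639 + 0.010262 = 0.457712
O = 0.461567 / √(0.503705 × 0.457712) = 0.461567 / 0.4801581 = 0.9613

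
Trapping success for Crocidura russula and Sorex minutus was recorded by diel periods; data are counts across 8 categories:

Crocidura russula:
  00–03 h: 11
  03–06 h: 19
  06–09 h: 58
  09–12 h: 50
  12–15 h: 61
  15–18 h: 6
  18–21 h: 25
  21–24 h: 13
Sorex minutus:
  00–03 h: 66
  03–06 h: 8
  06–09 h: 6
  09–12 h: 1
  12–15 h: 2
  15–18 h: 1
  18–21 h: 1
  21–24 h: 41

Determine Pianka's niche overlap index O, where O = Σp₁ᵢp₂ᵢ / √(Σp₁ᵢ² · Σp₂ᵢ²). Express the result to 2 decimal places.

0.24

Proportions for Crocidura russula (n=243): 11/243=0.0453, 19/243=0.0782, 58/243=0.2387, 50/243=0.2058, 61/243=0.2510, 6/243=0.0247, 25/243=0.1029, 13/243=0.0535
Proportions for Sorex minutus (n=126): 66/126=0.5238, 8/126=0.0635, 6/126=0.0476, 1/126=0.0079, 2/126=0.0159, 1/126=0.0079, 1/126=0.0079, 41/126=0.3254
Σ p₁ᵢp₂ᵢ = 0.023728 + 0.004966 + 0.011362 + 0.001626 + 0.003991 + 0.000195 + 0.000813 + 0.017409 = 0.064090
Σp_1ᵢ² = 0.0453² + 0.0782² + 0.2387² + 0.2058² + 0.2510² + 0.0247² + 0.1029² + 0.0535² = 0.002052 + 0.006115 + 0.056978 + 0.042354 + 0.063001 + 0.000610 + 0.010588 + 0.002862 = 0.184560
Σp_2ᵢ² = 0.5238² + 0.0635² + 0.0476² + 0.0079² + 0.0159² + 0.0079² + 0.0079² + 0.3254² = 0.274366 + 0.004032 + 0.002266 + 0.000062 + 0.000253 + 0.000062 + 0.000062 + 0.105885 = 0.386988
O = 0.064090 / √(0.184560 × 0.386988) = 0.064090 / 0.2672499 = 0.2398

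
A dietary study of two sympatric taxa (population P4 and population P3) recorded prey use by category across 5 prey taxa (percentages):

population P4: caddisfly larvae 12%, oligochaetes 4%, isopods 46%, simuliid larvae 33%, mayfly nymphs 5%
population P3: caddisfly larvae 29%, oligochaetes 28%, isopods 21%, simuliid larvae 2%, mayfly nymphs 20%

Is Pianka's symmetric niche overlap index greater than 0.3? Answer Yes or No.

Convert percentages to proportions (divide by 100).
Σ p₁ᵢp₂ᵢ = 0.0348 + 0.0112 + 0.0966 + 0.0066 + 0.0100 = 0.1592
Σp_1ᵢ² = 0.12² + 0.04² + 0.46² + 0.33² + 0.05² = 0.0144 + 0.0016 + 0.2116 + 0.1089 + 0.0025 = 0.3390
Σp_2ᵢ² = 0.29² + 0.28² + 0.21² + 0.02² + 0.20² = 0.0841 + 0.0784 + 0.0441 + 0.0004 + 0.0400 = 0.2470
O = 0.1592 / √(0.3390 × 0.2470) = 0.1592 / 0.28937 = 0.5502
O = 0.5502 > 0.3 → Yes.

Yes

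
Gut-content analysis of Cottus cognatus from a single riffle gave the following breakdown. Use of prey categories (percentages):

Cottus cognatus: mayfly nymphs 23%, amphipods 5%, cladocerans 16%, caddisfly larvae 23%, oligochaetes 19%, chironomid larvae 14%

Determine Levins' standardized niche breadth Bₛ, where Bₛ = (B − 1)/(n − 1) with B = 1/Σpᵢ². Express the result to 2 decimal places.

0.85

Convert percentages to proportions (divide by 100).
Σpᵢ² = 0.23² + 0.05² + 0.16² + 0.23² + 0.19² + 0.14² = 0.0529 + 0.0025 + 0.0256 + 0.0529 + 0.0361 + 0.0196 = 0.1896
B = 1 / 0.1896 = 5.2743
Bₛ = (B − 1)/(n − 1) = (5.2743 − 1)/(6 − 1) = 4.2743/5 = 0.8549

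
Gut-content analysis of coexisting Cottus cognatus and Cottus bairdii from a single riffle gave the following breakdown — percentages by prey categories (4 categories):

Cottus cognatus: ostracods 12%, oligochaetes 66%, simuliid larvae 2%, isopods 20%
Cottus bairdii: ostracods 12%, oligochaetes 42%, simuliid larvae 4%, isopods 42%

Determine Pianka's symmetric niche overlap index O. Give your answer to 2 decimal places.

Convert percentages to proportions (divide by 100).
Σ p₁ᵢp₂ᵢ = 0.0144 + 0.2772 + 0.0008 + 0.0840 = 0.3764
Σp_1ᵢ² = 0.12² + 0.66² + 0.02² + 0.20² = 0.0144 + 0.4356 + 0.0004 + 0.0400 = 0.4904
Σp_2ᵢ² = 0.12² + 0.42² + 0.04² + 0.42² = 0.0144 + 0.1764 + 0.0016 + 0.1764 = 0.3688
O = 0.3764 / √(0.4904 × 0.3688) = 0.3764 / 0.42528 = 0.8851

0.89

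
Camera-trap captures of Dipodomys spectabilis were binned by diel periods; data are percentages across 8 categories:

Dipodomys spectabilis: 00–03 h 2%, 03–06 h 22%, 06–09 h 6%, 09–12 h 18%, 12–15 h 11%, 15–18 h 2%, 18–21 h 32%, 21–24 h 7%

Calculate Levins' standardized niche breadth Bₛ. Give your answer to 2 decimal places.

Convert percentages to proportions (divide by 100).
Σpᵢ² = 0.02² + 0.22² + 0.06² + 0.18² + 0.11² + 0.02² + 0.32² + 0.07² = 0.0004 + 0.0484 + 0.0036 + 0.0324 + 0.0121 + 0.0004 + 0.1024 + 0.0049 = 0.2046
B = 1 / 0.2046 = 4.8876
Bₛ = (B − 1)/(n − 1) = (4.8876 − 1)/(8 − 1) = 3.8876/7 = 0.5554

0.56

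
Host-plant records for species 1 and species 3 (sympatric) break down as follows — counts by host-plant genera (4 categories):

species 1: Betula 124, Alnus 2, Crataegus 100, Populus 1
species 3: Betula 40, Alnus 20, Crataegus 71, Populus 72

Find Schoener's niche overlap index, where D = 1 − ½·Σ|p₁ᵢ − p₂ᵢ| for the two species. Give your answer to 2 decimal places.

Proportions for species 1 (n=227): 124/227=0.5463, 2/227=0.0088, 100/227=0.4405, 1/227=0.0044
Proportions for species 3 (n=203): 40/203=0.1970, 20/203=0.0985, 71/203=0.3498, 72/203=0.3547
Σ|p₁ᵢ − p₂ᵢ| = 0.3493 + 0.0897 + 0.0907 + 0.3503 = 0.8800
D = 1 − ½ × 0.8800 = 1 − 0.44000 = 0.56000

0.56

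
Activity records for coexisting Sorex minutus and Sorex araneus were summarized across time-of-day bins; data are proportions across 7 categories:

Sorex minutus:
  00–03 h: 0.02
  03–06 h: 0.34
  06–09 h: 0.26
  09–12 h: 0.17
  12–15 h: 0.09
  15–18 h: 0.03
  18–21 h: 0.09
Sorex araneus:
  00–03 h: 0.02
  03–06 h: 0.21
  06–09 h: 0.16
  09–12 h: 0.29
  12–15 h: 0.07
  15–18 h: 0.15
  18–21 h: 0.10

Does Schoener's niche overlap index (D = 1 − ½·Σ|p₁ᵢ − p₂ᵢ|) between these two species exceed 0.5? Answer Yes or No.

Yes

Σ|p₁ᵢ − p₂ᵢ| = 0.00 + 0.13 + 0.10 + 0.12 + 0.02 + 0.12 + 0.01 = 0.50
D = 1 − ½ × 0.50 = 1 − 0.250 = 0.7500
D = 0.7500 > 0.5 → Yes.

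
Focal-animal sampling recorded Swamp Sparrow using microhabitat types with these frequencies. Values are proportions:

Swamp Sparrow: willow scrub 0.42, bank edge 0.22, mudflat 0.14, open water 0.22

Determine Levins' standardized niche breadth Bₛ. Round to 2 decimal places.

Σpᵢ² = 0.42² + 0.22² + 0.14² + 0.22² = 0.1764 + 0.0484 + 0.0196 + 0.0484 = 0.2928
B = 1 / 0.2928 = 3.4153
Bₛ = (B − 1)/(n − 1) = (3.4153 − 1)/(4 − 1) = 2.4153/3 = 0.8051

0.81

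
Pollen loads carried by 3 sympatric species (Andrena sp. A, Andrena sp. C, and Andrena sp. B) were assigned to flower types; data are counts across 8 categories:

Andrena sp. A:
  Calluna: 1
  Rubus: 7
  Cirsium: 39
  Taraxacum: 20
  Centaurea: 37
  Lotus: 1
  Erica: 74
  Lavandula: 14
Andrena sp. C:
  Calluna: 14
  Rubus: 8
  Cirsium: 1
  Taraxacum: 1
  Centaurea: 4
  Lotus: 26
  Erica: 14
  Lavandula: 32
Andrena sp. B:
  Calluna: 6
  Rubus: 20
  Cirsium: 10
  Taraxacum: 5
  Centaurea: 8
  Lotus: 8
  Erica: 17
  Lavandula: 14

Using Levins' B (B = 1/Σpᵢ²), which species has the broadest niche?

Proportions for Andrena sp. A (n=193): 1/193=0.0052, 7/193=0.0363, 39/193=0.2021, 20/193=0.1036, 37/193=0.1917, 1/193=0.0052, 74/193=0.3834, 14/193=0.0725
Proportions for Andrena sp. C (n=100): 14/100=0.1400, 8/100=0.0800, 1/100=0.0100, 1/100=0.0100, 4/100=0.0400, 26/100=0.2600, 14/100=0.1400, 32/100=0.3200
Proportions for Andrena sp. B (n=88): 6/88=0.0682, 20/88=0.2273, 10/88=0.1136, 5/88=0.0568, 8/88=0.0909, 8/88=0.0909, 17/88=0.1932, 14/88=0.1591
Σp_Aᵢ² = 0.0052² + 0.0363² + 0.2021² + 0.1036² + 0.1917² + 0.0052² + 0.3834² + 0.0725² = 0.000027 + 0.001318 + 0.040844 + 0.010733 + 0.036749 + 0.000027 + 0.146996 + 0.005256 = 0.241950
B_A = 1 / 0.241950 = 4.1331
Σp_Cᵢ² = 0.1400² + 0.0800² + 0.0100² + 0.0100² + 0.0400² + 0.2600² + 0.1400² + 0.3200² = 0.019600 + 0.006400 + 0.000100 + 0.000100 + 0.001600 + 0.067600 + 0.019600 + 0.102400 = 0.217400
B_C = 1 / 0.217400 = 4.5998
Σp_Bᵢ² = 0.0682² + 0.2273² + 0.1136² + 0.0568² + 0.0909² + 0.0909² + 0.1932² + 0.1591² = 0.004651 + 0.051665 + 0.012905 + 0.003226 + 0.008263 + 0.008263 + 0.037326 + 0.025313 = 0.151612
B_B = 1 / 0.151612 = 6.5958
Highest B → broadest niche (most generalist): Andrena sp. B (B = 6.60).

Andrena sp. B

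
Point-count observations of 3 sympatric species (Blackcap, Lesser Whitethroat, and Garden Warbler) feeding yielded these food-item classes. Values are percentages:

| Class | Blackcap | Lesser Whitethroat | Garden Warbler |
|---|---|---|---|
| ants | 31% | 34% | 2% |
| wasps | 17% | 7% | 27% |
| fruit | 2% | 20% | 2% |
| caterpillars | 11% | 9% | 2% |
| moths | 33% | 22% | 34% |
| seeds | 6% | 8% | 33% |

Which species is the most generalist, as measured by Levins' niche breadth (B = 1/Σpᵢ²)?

Convert percentages to proportions (divide by 100).
Σp_Blacᵢ² = 0.31² + 0.17² + 0.02² + 0.11² + 0.33² + 0.06² = 0.0961 + 0.0289 + 0.0004 + 0.0121 + 0.1089 + 0.0036 = 0.2500
B_Blac = 1 / 0.2500 = 4.0000
Σp_Whitᵢ² = 0.34² + 0.07² + 0.20² + 0.09² + 0.22² + 0.08² = 0.1156 + 0.0049 + 0.0400 + 0.0081 + 0.0484 + 0.0064 = 0.2234
B_Whit = 1 / 0.2234 = 4.4763
Σp_Warbᵢ² = 0.02² + 0.27² + 0.02² + 0.02² + 0.34² + 0.33² = 0.0004 + 0.0729 + 0.0004 + 0.0004 + 0.1156 + 0.1089 = 0.2986
B_Warb = 1 / 0.2986 = 3.3490
Highest B → broadest niche (most generalist): Lesser Whitethroat (B = 4.48).

Lesser Whitethroat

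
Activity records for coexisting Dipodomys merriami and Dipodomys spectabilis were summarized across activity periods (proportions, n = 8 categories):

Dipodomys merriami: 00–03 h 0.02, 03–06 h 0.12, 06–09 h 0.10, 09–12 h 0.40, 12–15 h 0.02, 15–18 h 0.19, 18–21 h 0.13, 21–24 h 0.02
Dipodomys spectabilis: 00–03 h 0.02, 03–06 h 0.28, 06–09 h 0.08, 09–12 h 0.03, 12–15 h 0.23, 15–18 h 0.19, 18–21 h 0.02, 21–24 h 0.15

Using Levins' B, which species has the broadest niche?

Σp_merrᵢ² = 0.02² + 0.12² + 0.10² + 0.40² + 0.02² + 0.19² + 0.13² + 0.02² = 0.0004 + 0.0144 + 0.0100 + 0.1600 + 0.0004 + 0.0361 + 0.0169 + 0.0004 = 0.2386
B_merr = 1 / 0.2386 = 4.1911
Σp_specᵢ² = 0.02² + 0.28² + 0.08² + 0.03² + 0.23² + 0.19² + 0.02² + 0.15² = 0.0004 + 0.0784 + 0.0064 + 0.0009 + 0.0529 + 0.0361 + 0.0004 + 0.0225 = 0.1980
B_spec = 1 / 0.1980 = 5.0505
Highest B → broadest niche (most generalist): Dipodomys spectabilis (B = 5.05).

Dipodomys spectabilis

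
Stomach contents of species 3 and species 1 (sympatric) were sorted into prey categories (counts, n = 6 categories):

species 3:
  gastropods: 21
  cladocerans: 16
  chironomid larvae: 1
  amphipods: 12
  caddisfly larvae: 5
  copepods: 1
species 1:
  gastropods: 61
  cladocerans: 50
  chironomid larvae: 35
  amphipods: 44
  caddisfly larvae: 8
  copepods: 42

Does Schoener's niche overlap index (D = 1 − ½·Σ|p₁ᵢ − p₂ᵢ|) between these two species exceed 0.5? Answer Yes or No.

Proportions for species 3 (n=56): 21/56=0.3750, 16/56=0.2857, 1/56=0.0179, 12/56=0.2143, 5/56=0.0893, 1/56=0.0179
Proportions for species 1 (n=240): 61/240=0.2542, 50/240=0.2083, 35/240=0.1458, 44/240=0.1833, 8/240=0.0333, 42/240=0.1750
Σ|p₁ᵢ − p₂ᵢ| = 0.1208 + 0.0774 + 0.1279 + 0.0310 + 0.0560 + 0.1571 = 0.5702
D = 1 − ½ × 0.5702 = 1 − 0.28510 = 0.71490
D = 0.71490 > 0.5 → Yes.

Yes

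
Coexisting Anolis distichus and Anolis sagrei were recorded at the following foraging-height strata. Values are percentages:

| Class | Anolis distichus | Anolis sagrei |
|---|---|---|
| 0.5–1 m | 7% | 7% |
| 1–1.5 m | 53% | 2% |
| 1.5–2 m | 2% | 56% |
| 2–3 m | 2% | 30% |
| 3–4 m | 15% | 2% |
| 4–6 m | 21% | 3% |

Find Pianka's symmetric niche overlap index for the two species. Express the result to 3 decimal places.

0.110

Convert percentages to proportions (divide by 100).
Σ p₁ᵢp₂ᵢ = 0.0049 + 0.0106 + 0.0112 + 0.0060 + 0.0030 + 0.0063 = 0.0420
Σp_1ᵢ² = 0.07² + 0.53² + 0.02² + 0.02² + 0.15² + 0.21² = 0.0049 + 0.2809 + 0.0004 + 0.0004 + 0.0225 + 0.0441 = 0.3532
Σp_2ᵢ² = 0.07² + 0.02² + 0.56² + 0.30² + 0.02² + 0.03² = 0.0049 + 0.0004 + 0.3136 + 0.0900 + 0.0004 + 0.0009 = 0.4102
O = 0.0420 / √(0.3532 × 0.4102) = 0.0420 / 0.380635 = 0.11034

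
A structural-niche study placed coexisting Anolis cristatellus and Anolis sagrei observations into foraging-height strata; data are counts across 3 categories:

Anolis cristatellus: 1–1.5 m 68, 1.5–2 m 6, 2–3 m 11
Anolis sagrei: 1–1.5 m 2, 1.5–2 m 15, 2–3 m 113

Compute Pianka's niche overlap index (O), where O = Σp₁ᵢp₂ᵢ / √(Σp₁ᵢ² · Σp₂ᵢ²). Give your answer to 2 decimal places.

Proportions for Anolis cristatellus (n=85): 68/85=0.8000, 6/85=0.0706, 11/85=0.1294
Proportions for Anolis sagrei (n=130): 2/130=0.0154, 15/130=0.1154, 113/130=0.8692
Σ p₁ᵢp₂ᵢ = 0.012320 + 0.008147 + 0.112474 = 0.132941
Σp_1ᵢ² = 0.8000² + 0.0706² + 0.1294² = 0.640000 + 0.004984 + 0.016744 = 0.661728
Σp_2ᵢ² = 0.0154² + 0.1154² + 0.8692² = 0.000237 + 0.013317 + 0.755509 = 0.769063
O = 0.132941 / √(0.661728 × 0.769063) = 0.132941 / 0.7133796 = 0.1864

0.19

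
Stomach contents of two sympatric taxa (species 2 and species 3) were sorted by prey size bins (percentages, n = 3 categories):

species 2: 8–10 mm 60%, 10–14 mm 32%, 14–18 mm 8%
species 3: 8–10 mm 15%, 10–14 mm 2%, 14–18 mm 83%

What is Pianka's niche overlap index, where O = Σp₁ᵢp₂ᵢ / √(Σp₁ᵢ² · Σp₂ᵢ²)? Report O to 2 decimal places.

0.28

Convert percentages to proportions (divide by 100).
Σ p₁ᵢp₂ᵢ = 0.0900 + 0.0064 + 0.0664 = 0.1628
Σp_1ᵢ² = 0.60² + 0.32² + 0.08² = 0.3600 + 0.1024 + 0.0064 = 0.4688
Σp_2ᵢ² = 0.15² + 0.02² + 0.83² = 0.0225 + 0.0004 + 0.6889 = 0.7118
O = 0.1628 / √(0.4688 × 0.7118) = 0.1628 / 0.57766 = 0.2818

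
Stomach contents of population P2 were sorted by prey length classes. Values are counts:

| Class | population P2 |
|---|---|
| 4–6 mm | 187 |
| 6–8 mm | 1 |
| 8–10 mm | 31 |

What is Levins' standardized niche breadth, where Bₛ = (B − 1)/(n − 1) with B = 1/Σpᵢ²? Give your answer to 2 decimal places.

0.17

Proportions for population P2 (n=219): 187/219=0.8539, 1/219=0.0046, 31/219=0.1416
Σpᵢ² = 0.8539² + 0.0046² + 0.1416² = 0.729145 + 0.000021 + 0.020051 = 0.749217
B = 1 / 0.749217 = 1.3347
Bₛ = (B − 1)/(n − 1) = (1.3347 − 1)/(3 − 1) = 0.3347/2 = 0.1674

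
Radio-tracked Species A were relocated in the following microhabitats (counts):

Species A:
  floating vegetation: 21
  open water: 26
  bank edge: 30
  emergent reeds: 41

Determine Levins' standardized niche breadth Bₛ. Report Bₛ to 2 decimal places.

0.92

Proportions for Species A (n=118): 21/118=0.1780, 26/118=0.2203, 30/118=0.2542, 41/118=0.3475
Σpᵢ² = 0.1780² + 0.2203² + 0.2542² + 0.3475² = 0.031684 + 0.048532 + 0.064618 + 0.120756 = 0.265590
B = 1 / 0.265590 = 3.7652
Bₛ = (B − 1)/(n − 1) = (3.7652 − 1)/(4 − 1) = 2.7652/3 = 0.9217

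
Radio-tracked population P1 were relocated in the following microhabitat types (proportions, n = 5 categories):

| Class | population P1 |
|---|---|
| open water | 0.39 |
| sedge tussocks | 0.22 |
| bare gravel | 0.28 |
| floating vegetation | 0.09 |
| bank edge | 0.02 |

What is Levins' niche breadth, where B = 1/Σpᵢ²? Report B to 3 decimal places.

Σpᵢ² = 0.39² + 0.22² + 0.28² + 0.09² + 0.02² = 0.1521 + 0.0484 + 0.0784 + 0.0081 + 0.0004 = 0.2874
B = 1 / 0.2874 = 3.47947

3.479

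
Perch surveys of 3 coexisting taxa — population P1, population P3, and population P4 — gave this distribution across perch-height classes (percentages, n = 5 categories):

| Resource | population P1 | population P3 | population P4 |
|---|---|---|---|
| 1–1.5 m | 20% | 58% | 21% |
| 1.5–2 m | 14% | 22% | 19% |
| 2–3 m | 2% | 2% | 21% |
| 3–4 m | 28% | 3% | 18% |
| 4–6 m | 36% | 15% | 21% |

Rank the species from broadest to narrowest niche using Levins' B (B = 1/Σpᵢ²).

population P4 > population P1 > population P3

Convert percentages to proportions (divide by 100).
Σp_P1ᵢ² = 0.20² + 0.14² + 0.02² + 0.28² + 0.36² = 0.0400 + 0.0196 + 0.0004 + 0.0784 + 0.1296 = 0.2680
B_P1 = 1 / 0.2680 = 3.7313
Σp_P3ᵢ² = 0.58² + 0.22² + 0.02² + 0.03² + 0.15² = 0.3364 + 0.0484 + 0.0004 + 0.0009 + 0.0225 = 0.4086
B_P3 = 1 / 0.4086 = 2.4474
Σp_P4ᵢ² = 0.21² + 0.19² + 0.21² + 0.18² + 0.21² = 0.0441 + 0.0361 + 0.0441 + 0.0324 + 0.0441 = 0.2008
B_P4 = 1 / 0.2008 = 4.9801
Ranking by B (broadest → narrowest): population P4 (4.98) > population P1 (3.73) > population P3 (2.45)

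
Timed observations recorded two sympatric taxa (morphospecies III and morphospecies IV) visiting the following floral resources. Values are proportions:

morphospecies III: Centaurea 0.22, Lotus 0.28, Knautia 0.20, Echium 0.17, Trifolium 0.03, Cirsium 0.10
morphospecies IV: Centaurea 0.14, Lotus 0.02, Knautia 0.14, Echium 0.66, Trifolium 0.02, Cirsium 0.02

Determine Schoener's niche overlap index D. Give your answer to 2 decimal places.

Σ|p₁ᵢ − p₂ᵢ| = 0.08 + 0.26 + 0.06 + 0.49 + 0.01 + 0.08 = 0.98
D = 1 − ½ × 0.98 = 1 − 0.490 = 0.5100

0.51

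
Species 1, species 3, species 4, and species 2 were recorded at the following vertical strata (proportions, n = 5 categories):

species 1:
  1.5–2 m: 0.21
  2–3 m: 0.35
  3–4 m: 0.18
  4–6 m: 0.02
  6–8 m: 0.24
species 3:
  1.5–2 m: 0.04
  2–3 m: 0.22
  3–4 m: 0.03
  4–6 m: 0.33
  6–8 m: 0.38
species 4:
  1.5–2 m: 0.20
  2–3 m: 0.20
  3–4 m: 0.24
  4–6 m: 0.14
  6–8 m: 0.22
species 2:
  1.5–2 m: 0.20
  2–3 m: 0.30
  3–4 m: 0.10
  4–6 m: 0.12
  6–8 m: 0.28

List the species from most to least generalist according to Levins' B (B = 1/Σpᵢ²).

Σp_1ᵢ² = 0.21² + 0.35² + 0.18² + 0.02² + 0.24² = 0.0441 + 0.1225 + 0.0324 + 0.0004 + 0.0576 = 0.2570
B_1 = 1 / 0.2570 = 3.8911
Σp_3ᵢ² = 0.04² + 0.22² + 0.03² + 0.33² + 0.38² = 0.0016 + 0.0484 + 0.0009 + 0.1089 + 0.1444 = 0.3042
B_3 = 1 / 0.3042 = 3.2873
Σp_4ᵢ² = 0.20² + 0.20² + 0.24² + 0.14² + 0.22² = 0.0400 + 0.0400 + 0.0576 + 0.0196 + 0.0484 = 0.2056
B_4 = 1 / 0.2056 = 4.8638
Σp_2ᵢ² = 0.20² + 0.30² + 0.10² + 0.12² + 0.28² = 0.0400 + 0.0900 + 0.0100 + 0.0144 + 0.0784 = 0.2328
B_2 = 1 / 0.2328 = 4.2955
Ranking by B (broadest → narrowest): species 4 (4.86) > species 2 (4.30) > species 1 (3.89) > species 3 (3.29)

species 4 > species 2 > species 1 > species 3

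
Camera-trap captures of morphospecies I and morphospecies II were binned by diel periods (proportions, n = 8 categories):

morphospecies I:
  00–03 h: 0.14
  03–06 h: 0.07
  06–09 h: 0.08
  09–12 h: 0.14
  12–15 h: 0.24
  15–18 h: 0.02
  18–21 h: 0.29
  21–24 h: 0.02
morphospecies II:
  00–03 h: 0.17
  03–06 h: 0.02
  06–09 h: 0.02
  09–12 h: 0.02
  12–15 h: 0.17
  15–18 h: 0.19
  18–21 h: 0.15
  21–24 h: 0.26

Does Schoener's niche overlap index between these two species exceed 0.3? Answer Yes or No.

Σ|p₁ᵢ − p₂ᵢ| = 0.03 + 0.05 + 0.06 + 0.12 + 0.07 + 0.17 + 0.14 + 0.24 = 0.88
D = 1 − ½ × 0.88 = 1 − 0.440 = 0.5600
D = 0.5600 > 0.3 → Yes.

Yes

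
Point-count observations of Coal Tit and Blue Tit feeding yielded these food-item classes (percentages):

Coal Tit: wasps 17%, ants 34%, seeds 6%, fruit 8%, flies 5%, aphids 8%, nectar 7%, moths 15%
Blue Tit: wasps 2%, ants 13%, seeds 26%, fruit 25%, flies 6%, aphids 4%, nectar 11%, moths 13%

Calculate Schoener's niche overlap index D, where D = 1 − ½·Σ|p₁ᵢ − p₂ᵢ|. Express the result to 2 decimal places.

0.58

Convert percentages to proportions (divide by 100).
Σ|p₁ᵢ − p₂ᵢ| = 0.15 + 0.21 + 0.20 + 0.17 + 0.01 + 0.04 + 0.04 + 0.02 = 0.84
D = 1 − ½ × 0.84 = 1 − 0.420 = 0.5800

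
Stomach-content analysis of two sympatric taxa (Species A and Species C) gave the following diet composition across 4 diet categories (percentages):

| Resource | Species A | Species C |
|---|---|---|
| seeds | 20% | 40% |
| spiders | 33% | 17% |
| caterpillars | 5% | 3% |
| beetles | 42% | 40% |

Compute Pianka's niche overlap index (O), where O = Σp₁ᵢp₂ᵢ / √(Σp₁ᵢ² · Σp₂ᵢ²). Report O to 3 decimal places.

0.902

Convert percentages to proportions (divide by 100).
Σ p₁ᵢp₂ᵢ = 0.0800 + 0.0561 + 0.0015 + 0.1680 = 0.3056
Σp_1ᵢ² = 0.20² + 0.33² + 0.05² + 0.42² = 0.0400 + 0.1089 + 0.0025 + 0.1764 = 0.3278
Σp_2ᵢ² = 0.40² + 0.17² + 0.03² + 0.40² = 0.1600 + 0.0289 + 0.0009 + 0.1600 = 0.3498
O = 0.3056 / √(0.3278 × 0.3498) = 0.3056 / 0.338621 = 0.90248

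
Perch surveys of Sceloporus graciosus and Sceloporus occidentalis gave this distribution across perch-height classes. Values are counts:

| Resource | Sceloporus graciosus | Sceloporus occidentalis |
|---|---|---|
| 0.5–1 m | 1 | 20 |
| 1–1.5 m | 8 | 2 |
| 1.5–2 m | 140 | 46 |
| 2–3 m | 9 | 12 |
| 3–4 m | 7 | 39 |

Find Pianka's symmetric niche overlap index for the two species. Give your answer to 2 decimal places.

0.75

Proportions for Sceloporus graciosus (n=165): 1/165=0.0061, 8/165=0.0485, 140/165=0.8485, 9/165=0.0545, 7/165=0.0424
Proportions for Sceloporus occidentalis (n=119): 20/119=0.1681, 2/119=0.0168, 46/119=0.3866, 12/119=0.1008, 39/119=0.3277
Σ p₁ᵢp₂ᵢ = 0.001025 + 0.000815 + 0.328030 + 0.005494 + 0.013894 = 0.349258
Σp_1ᵢ² = 0.0061² + 0.0485² + 0.8485² + 0.0545² + 0.0424² = 0.000037 + 0.002352 + 0.719952 + 0.002970 + 0.001798 = 0.727109
Σp_2ᵢ² = 0.1681² + 0.0168² + 0.3866² + 0.1008² + 0.3277² = 0.028258 + 0.000282 + 0.149460 + 0.010161 + 0.107387 = 0.295548
O = 0.349258 / √(0.727109 × 0.295548) = 0.349258 / 0.4635683 = 0.7534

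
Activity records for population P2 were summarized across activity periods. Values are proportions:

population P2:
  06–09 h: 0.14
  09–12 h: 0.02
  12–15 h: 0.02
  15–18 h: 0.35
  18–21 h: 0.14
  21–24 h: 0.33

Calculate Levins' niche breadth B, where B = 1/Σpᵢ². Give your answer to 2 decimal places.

3.68

Σpᵢ² = 0.14² + 0.02² + 0.02² + 0.35² + 0.14² + 0.33² = 0.0196 + 0.0004 + 0.0004 + 0.1225 + 0.0196 + 0.1089 = 0.2714
B = 1 / 0.2714 = 3.6846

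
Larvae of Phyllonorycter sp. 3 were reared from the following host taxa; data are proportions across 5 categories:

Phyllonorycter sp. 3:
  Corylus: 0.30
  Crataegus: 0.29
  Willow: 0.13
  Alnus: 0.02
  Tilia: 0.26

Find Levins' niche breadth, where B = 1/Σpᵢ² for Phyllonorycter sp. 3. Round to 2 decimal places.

3.86

Σpᵢ² = 0.30² + 0.29² + 0.13² + 0.02² + 0.26² = 0.0900 + 0.0841 + 0.0169 + 0.0004 + 0.0676 = 0.2590
B = 1 / 0.2590 = 3.8610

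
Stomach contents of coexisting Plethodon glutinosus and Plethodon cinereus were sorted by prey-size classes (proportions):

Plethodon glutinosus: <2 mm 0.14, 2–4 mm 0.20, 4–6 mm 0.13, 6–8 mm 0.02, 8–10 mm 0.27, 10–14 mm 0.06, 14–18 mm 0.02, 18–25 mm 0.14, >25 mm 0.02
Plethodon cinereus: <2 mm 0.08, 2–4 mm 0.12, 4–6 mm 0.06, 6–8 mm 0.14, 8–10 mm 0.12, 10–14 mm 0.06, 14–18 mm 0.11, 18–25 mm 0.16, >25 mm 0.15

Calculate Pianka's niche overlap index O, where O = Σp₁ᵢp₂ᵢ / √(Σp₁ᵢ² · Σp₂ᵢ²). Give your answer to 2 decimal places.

0.75

Σ p₁ᵢp₂ᵢ = 0.0112 + 0.0240 + 0.0078 + 0.0028 + 0.0324 + 0.0036 + 0.0022 + 0.0224 + 0.0030 = 0.1094
Σp_1ᵢ² = 0.14² + 0.20² + 0.13² + 0.02² + 0.27² + 0.06² + 0.02² + 0.14² + 0.02² = 0.0196 + 0.0400 + 0.0169 + 0.0004 + 0.0729 + 0.0036 + 0.0004 + 0.0196 + 0.0004 = 0.1738
Σp_2ᵢ² = 0.08² + 0.12² + 0.06² + 0.14² + 0.12² + 0.06² + 0.11² + 0.16² + 0.15² = 0.0064 + 0.0144 + 0.0036 + 0.0196 + 0.0144 + 0.0036 + 0.0121 + 0.0256 + 0.0225 = 0.1222
O = 0.1094 / √(0.1738 × 0.1222) = 0.1094 / 0.14573 = 0.7507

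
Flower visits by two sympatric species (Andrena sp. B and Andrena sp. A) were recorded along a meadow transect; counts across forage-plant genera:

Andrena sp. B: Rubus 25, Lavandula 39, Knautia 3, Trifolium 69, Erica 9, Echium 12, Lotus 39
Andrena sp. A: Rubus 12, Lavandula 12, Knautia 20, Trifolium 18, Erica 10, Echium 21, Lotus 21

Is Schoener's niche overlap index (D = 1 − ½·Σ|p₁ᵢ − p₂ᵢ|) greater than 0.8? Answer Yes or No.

No

Proportions for Andrena sp. B (n=196): 25/196=0.1276, 39/196=0.1990, 3/196=0.0153, 69/196=0.3520, 9/196=0.0459, 12/196=0.0612, 39/196=0.1990
Proportions for Andrena sp. A (n=114): 12/114=0.1053, 12/114=0.1053, 20/114=0.1754, 18/114=0.1579, 10/114=0.0877, 21/114=0.1842, 21/114=0.1842
Σ|p₁ᵢ − p₂ᵢ| = 0.0223 + 0.0937 + 0.1601 + 0.1941 + 0.0418 + 0.1230 + 0.0148 = 0.6498
D = 1 − ½ × 0.6498 = 1 − 0.32490 = 0.67510
D = 0.67510 < 0.8 → No.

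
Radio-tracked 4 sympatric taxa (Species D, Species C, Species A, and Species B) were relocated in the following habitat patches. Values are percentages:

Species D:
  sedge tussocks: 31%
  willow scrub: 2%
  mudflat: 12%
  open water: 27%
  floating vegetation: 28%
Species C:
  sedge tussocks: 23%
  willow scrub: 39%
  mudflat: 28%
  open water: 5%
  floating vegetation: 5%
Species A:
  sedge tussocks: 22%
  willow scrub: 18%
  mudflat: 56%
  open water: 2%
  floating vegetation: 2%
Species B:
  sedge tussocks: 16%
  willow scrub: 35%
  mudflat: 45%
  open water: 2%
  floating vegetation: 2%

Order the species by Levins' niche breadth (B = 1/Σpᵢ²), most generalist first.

Convert percentages to proportions (divide by 100).
Σp_Dᵢ² = 0.31² + 0.02² + 0.12² + 0.27² + 0.28² = 0.0961 + 0.0004 + 0.0144 + 0.0729 + 0.0784 = 0.2622
B_D = 1 / 0.2622 = 3.8139
Σp_Cᵢ² = 0.23² + 0.39² + 0.28² + 0.05² + 0.05² = 0.0529 + 0.1521 + 0.0784 + 0.0025 + 0.0025 = 0.2884
B_C = 1 / 0.2884 = 3.4674
Σp_Aᵢ² = 0.22² + 0.18² + 0.56² + 0.02² + 0.02² = 0.0484 + 0.0324 + 0.3136 + 0.0004 + 0.0004 = 0.3952
B_A = 1 / 0.3952 = 2.5304
Σp_Bᵢ² = 0.16² + 0.35² + 0.45² + 0.02² + 0.02² = 0.0256 + 0.1225 + 0.2025 + 0.0004 + 0.0004 = 0.3514
B_B = 1 / 0.3514 = 2.8458
Ranking by B (broadest → narrowest): Species D (3.81) > Species C (3.47) > Species B (2.85) > Species A (2.53)

Species D > Species C > Species B > Species A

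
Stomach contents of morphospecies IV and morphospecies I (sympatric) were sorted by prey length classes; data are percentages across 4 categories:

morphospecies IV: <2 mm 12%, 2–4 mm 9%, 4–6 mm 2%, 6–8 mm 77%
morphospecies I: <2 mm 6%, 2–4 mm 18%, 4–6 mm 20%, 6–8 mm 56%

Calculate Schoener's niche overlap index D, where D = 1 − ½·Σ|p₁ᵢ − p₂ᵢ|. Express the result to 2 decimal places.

Convert percentages to proportions (divide by 100).
Σ|p₁ᵢ − p₂ᵢ| = 0.06 + 0.09 + 0.18 + 0.21 = 0.54
D = 1 − ½ × 0.54 = 1 − 0.270 = 0.7300

0.73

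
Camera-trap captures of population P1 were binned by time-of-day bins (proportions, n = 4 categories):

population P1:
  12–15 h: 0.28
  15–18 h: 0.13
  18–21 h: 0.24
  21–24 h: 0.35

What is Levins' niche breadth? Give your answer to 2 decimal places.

3.63

Σpᵢ² = 0.28² + 0.13² + 0.24² + 0.35² = 0.0784 + 0.0169 + 0.0576 + 0.1225 = 0.2754
B = 1 / 0.2754 = 3.6311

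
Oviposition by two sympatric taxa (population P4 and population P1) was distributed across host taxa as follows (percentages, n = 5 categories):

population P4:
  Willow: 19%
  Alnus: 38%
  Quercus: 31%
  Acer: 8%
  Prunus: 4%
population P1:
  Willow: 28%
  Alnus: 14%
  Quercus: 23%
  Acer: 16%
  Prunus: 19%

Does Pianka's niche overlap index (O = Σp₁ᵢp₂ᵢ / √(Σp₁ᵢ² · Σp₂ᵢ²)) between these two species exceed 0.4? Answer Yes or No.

Yes

Convert percentages to proportions (divide by 100).
Σ p₁ᵢp₂ᵢ = 0.0532 + 0.0532 + 0.0713 + 0.0128 + 0.0076 = 0.1981
Σp_1ᵢ² = 0.19² + 0.38² + 0.31² + 0.08² + 0.04² = 0.0361 + 0.1444 + 0.0961 + 0.0064 + 0.0016 = 0.2846
Σp_2ᵢ² = 0.28² + 0.14² + 0.23² + 0.16² + 0.19² = 0.0784 + 0.0196 + 0.0529 + 0.0256 + 0.0361 = 0.2126
O = 0.1981 / √(0.2846 × 0.2126) = 0.1981 / 0.24598 = 0.8054
O = 0.8054 > 0.4 → Yes.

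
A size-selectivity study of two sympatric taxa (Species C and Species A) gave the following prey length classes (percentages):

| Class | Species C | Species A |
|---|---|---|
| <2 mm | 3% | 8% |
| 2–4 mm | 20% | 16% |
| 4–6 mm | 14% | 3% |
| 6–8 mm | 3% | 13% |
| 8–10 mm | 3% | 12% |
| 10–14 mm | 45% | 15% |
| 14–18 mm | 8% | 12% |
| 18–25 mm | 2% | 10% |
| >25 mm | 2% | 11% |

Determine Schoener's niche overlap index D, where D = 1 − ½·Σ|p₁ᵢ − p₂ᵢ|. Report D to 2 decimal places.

Convert percentages to proportions (divide by 100).
Σ|p₁ᵢ − p₂ᵢ| = 0.05 + 0.04 + 0.11 + 0.10 + 0.09 + 0.30 + 0.04 + 0.08 + 0.09 = 0.90
D = 1 − ½ × 0.90 = 1 − 0.450 = 0.5500

0.55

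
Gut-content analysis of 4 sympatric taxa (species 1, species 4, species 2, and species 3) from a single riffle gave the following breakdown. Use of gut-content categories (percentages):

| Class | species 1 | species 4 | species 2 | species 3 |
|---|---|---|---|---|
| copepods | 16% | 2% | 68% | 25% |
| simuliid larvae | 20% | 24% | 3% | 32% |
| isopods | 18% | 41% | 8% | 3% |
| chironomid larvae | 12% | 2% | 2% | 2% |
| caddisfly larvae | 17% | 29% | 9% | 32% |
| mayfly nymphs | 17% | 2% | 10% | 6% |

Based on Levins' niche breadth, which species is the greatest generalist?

species 1

Convert percentages to proportions (divide by 100).
Σp_1ᵢ² = 0.16² + 0.20² + 0.18² + 0.12² + 0.17² + 0.17² = 0.0256 + 0.0400 + 0.0324 + 0.0144 + 0.0289 + 0.0289 = 0.1702
B_1 = 1 / 0.1702 = 5.8754
Σp_4ᵢ² = 0.02² + 0.24² + 0.41² + 0.02² + 0.29² + 0.02² = 0.0004 + 0.0576 + 0.1681 + 0.0004 + 0.0841 + 0.0004 = 0.3110
B_4 = 1 / 0.3110 = 3.2154
Σp_2ᵢ² = 0.68² + 0.03² + 0.08² + 0.02² + 0.09² + 0.10² = 0.4624 + 0.0009 + 0.0064 + 0.0004 + 0.0081 + 0.0100 = 0.4882
B_2 = 1 / 0.4882 = 2.0483
Σp_3ᵢ² = 0.25² + 0.32² + 0.03² + 0.02² + 0.32² + 0.06² = 0.0625 + 0.1024 + 0.0009 + 0.0004 + 0.1024 + 0.0036 = 0.2722
B_3 = 1 / 0.2722 = 3.6738
Highest B → broadest niche (most generalist): species 1 (B = 5.88).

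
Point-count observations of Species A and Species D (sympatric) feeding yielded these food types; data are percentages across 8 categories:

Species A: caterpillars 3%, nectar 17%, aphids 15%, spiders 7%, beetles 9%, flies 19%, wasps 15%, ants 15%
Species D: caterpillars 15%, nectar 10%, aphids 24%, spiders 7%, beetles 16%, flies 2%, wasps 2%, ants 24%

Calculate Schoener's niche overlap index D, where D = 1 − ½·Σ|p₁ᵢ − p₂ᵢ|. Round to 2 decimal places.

Convert percentages to proportions (divide by 100).
Σ|p₁ᵢ − p₂ᵢ| = 0.12 + 0.07 + 0.09 + 0.00 + 0.07 + 0.17 + 0.13 + 0.09 = 0.74
D = 1 − ½ × 0.74 = 1 − 0.370 = 0.6300

0.63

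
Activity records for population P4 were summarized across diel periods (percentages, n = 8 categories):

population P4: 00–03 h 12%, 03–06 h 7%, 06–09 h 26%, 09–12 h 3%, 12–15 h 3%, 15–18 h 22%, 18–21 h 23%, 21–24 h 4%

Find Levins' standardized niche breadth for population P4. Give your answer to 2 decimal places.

Convert percentages to proportions (divide by 100).
Σpᵢ² = 0.12² + 0.07² + 0.26² + 0.03² + 0.03² + 0.22² + 0.23² + 0.04² = 0.0144 + 0.0049 + 0.0676 + 0.0009 + 0.0009 + 0.0484 + 0.0529 + 0.0016 = 0.1916
B = 1 / 0.1916 = 5.2192
Bₛ = (B − 1)/(n − 1) = (5.2192 − 1)/(8 − 1) = 4.2192/7 = 0.6027

0.60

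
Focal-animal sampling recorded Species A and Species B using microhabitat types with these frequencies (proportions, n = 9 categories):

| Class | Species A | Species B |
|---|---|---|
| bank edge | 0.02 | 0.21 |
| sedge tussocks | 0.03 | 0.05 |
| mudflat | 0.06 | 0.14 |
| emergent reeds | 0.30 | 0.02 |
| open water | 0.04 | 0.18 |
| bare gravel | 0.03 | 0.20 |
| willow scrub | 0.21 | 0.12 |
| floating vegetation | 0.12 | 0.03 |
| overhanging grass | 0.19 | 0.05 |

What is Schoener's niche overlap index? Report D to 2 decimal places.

0.40

Σ|p₁ᵢ − p₂ᵢ| = 0.19 + 0.02 + 0.08 + 0.28 + 0.14 + 0.17 + 0.09 + 0.09 + 0.14 = 1.20
D = 1 − ½ × 1.20 = 1 − 0.600 = 0.4000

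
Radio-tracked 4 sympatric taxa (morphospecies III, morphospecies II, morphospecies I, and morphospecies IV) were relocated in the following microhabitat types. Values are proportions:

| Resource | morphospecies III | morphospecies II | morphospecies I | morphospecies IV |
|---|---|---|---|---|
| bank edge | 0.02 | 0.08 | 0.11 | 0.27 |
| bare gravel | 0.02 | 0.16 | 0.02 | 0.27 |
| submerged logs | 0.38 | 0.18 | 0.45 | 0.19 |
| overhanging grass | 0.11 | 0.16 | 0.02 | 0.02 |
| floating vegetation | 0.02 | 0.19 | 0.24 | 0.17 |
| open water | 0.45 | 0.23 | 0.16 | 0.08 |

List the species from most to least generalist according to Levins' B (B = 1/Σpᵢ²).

morphospecies II > morphospecies IV > morphospecies I > morphospecies III

Σp_IIIᵢ² = 0.02² + 0.02² + 0.38² + 0.11² + 0.02² + 0.45² = 0.0004 + 0.0004 + 0.1444 + 0.0121 + 0.0004 + 0.2025 = 0.3602
B_III = 1 / 0.3602 = 2.7762
Σp_IIᵢ² = 0.08² + 0.16² + 0.18² + 0.16² + 0.19² + 0.23² = 0.0064 + 0.0256 + 0.0324 + 0.0256 + 0.0361 + 0.0529 = 0.1790
B_II = 1 / 0.1790 = 5.5866
Σp_Iᵢ² = 0.11² + 0.02² + 0.45² + 0.02² + 0.24² + 0.16² = 0.0121 + 0.0004 + 0.2025 + 0.0004 + 0.0576 + 0.0256 = 0.2986
B_I = 1 / 0.2986 = 3.3490
Σp_IVᵢ² = 0.27² + 0.27² + 0.19² + 0.02² + 0.17² + 0.08² = 0.0729 + 0.0729 + 0.0361 + 0.0004 + 0.0289 + 0.0064 = 0.2176
B_IV = 1 / 0.2176 = 4.5956
Ranking by B (broadest → narrowest): morphospecies II (5.59) > morphospecies IV (4.60) > morphospecies I (3.35) > morphospecies III (2.78)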